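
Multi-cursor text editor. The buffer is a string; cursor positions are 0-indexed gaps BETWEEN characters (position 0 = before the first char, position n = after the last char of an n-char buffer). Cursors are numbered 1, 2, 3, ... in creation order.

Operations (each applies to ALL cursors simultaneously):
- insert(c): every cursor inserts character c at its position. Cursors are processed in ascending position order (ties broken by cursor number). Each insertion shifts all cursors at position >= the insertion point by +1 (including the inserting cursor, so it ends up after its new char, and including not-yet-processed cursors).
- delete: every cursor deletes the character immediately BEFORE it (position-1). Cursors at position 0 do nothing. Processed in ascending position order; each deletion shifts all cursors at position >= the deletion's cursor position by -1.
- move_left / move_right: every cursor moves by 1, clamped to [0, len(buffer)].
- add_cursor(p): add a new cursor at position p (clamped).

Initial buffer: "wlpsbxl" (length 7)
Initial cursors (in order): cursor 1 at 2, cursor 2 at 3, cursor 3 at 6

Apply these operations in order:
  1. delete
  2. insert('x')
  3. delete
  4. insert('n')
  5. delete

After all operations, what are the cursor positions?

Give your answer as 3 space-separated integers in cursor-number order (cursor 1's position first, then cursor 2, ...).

Answer: 1 1 3

Derivation:
After op 1 (delete): buffer="wsbl" (len 4), cursors c1@1 c2@1 c3@3, authorship ....
After op 2 (insert('x')): buffer="wxxsbxl" (len 7), cursors c1@3 c2@3 c3@6, authorship .12..3.
After op 3 (delete): buffer="wsbl" (len 4), cursors c1@1 c2@1 c3@3, authorship ....
After op 4 (insert('n')): buffer="wnnsbnl" (len 7), cursors c1@3 c2@3 c3@6, authorship .12..3.
After op 5 (delete): buffer="wsbl" (len 4), cursors c1@1 c2@1 c3@3, authorship ....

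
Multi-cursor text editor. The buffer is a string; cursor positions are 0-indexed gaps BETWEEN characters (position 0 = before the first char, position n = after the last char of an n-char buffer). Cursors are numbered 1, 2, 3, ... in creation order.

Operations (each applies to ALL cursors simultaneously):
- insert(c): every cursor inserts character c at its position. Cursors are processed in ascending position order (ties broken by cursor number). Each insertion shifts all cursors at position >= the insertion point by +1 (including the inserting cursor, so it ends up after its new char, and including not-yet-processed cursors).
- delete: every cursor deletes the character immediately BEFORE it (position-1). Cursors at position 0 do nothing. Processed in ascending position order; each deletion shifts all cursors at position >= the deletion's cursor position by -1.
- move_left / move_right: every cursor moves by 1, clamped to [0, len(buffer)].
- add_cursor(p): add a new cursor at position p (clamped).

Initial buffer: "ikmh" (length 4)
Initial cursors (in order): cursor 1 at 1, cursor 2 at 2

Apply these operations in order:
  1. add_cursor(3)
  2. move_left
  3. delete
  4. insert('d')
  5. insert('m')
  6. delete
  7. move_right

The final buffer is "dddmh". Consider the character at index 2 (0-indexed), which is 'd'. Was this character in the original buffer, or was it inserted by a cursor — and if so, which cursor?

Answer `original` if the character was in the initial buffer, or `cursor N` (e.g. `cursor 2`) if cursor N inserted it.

After op 1 (add_cursor(3)): buffer="ikmh" (len 4), cursors c1@1 c2@2 c3@3, authorship ....
After op 2 (move_left): buffer="ikmh" (len 4), cursors c1@0 c2@1 c3@2, authorship ....
After op 3 (delete): buffer="mh" (len 2), cursors c1@0 c2@0 c3@0, authorship ..
After op 4 (insert('d')): buffer="dddmh" (len 5), cursors c1@3 c2@3 c3@3, authorship 123..
After op 5 (insert('m')): buffer="dddmmmmh" (len 8), cursors c1@6 c2@6 c3@6, authorship 123123..
After op 6 (delete): buffer="dddmh" (len 5), cursors c1@3 c2@3 c3@3, authorship 123..
After op 7 (move_right): buffer="dddmh" (len 5), cursors c1@4 c2@4 c3@4, authorship 123..
Authorship (.=original, N=cursor N): 1 2 3 . .
Index 2: author = 3

Answer: cursor 3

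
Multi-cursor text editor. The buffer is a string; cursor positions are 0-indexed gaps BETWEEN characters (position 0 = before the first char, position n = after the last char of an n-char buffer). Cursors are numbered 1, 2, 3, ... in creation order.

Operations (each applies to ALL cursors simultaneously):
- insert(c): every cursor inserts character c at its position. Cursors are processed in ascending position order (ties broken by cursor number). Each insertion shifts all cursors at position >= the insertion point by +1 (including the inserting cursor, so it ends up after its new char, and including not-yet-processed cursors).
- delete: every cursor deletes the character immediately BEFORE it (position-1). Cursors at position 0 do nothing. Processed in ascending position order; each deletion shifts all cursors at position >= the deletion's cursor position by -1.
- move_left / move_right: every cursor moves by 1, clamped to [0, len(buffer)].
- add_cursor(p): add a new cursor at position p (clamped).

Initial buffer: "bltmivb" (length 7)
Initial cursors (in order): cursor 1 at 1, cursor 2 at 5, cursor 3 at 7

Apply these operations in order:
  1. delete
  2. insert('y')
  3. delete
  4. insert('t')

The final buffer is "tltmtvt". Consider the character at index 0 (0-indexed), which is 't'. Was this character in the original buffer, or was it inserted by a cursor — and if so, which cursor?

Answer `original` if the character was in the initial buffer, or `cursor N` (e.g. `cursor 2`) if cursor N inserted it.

Answer: cursor 1

Derivation:
After op 1 (delete): buffer="ltmv" (len 4), cursors c1@0 c2@3 c3@4, authorship ....
After op 2 (insert('y')): buffer="yltmyvy" (len 7), cursors c1@1 c2@5 c3@7, authorship 1...2.3
After op 3 (delete): buffer="ltmv" (len 4), cursors c1@0 c2@3 c3@4, authorship ....
After op 4 (insert('t')): buffer="tltmtvt" (len 7), cursors c1@1 c2@5 c3@7, authorship 1...2.3
Authorship (.=original, N=cursor N): 1 . . . 2 . 3
Index 0: author = 1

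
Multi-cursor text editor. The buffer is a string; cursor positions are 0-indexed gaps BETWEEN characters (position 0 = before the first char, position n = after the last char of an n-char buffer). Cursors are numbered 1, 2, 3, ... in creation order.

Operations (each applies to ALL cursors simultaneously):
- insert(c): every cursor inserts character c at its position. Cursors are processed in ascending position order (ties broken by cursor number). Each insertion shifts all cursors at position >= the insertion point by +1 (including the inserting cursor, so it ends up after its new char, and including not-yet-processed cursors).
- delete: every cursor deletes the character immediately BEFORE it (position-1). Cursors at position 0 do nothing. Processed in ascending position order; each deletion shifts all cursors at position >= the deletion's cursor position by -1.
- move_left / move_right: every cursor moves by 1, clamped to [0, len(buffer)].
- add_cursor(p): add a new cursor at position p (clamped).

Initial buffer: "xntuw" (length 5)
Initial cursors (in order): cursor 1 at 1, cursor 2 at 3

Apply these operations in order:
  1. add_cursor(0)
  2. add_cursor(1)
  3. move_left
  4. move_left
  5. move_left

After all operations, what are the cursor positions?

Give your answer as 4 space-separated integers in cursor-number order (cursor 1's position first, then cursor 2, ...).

Answer: 0 0 0 0

Derivation:
After op 1 (add_cursor(0)): buffer="xntuw" (len 5), cursors c3@0 c1@1 c2@3, authorship .....
After op 2 (add_cursor(1)): buffer="xntuw" (len 5), cursors c3@0 c1@1 c4@1 c2@3, authorship .....
After op 3 (move_left): buffer="xntuw" (len 5), cursors c1@0 c3@0 c4@0 c2@2, authorship .....
After op 4 (move_left): buffer="xntuw" (len 5), cursors c1@0 c3@0 c4@0 c2@1, authorship .....
After op 5 (move_left): buffer="xntuw" (len 5), cursors c1@0 c2@0 c3@0 c4@0, authorship .....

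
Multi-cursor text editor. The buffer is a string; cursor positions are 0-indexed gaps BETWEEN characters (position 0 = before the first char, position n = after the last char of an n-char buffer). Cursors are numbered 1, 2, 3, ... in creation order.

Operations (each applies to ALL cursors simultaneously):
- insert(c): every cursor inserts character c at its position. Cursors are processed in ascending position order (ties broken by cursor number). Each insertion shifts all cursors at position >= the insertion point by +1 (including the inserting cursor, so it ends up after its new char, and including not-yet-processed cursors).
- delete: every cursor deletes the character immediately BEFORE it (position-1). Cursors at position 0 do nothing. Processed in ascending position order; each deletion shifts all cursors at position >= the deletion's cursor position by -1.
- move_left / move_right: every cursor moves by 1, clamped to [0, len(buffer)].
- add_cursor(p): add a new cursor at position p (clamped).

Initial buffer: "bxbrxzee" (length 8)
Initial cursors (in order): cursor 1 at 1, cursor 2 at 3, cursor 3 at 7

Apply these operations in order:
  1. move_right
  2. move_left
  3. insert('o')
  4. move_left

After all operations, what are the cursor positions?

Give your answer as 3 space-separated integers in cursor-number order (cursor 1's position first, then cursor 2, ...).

Answer: 1 4 9

Derivation:
After op 1 (move_right): buffer="bxbrxzee" (len 8), cursors c1@2 c2@4 c3@8, authorship ........
After op 2 (move_left): buffer="bxbrxzee" (len 8), cursors c1@1 c2@3 c3@7, authorship ........
After op 3 (insert('o')): buffer="boxborxzeoe" (len 11), cursors c1@2 c2@5 c3@10, authorship .1..2....3.
After op 4 (move_left): buffer="boxborxzeoe" (len 11), cursors c1@1 c2@4 c3@9, authorship .1..2....3.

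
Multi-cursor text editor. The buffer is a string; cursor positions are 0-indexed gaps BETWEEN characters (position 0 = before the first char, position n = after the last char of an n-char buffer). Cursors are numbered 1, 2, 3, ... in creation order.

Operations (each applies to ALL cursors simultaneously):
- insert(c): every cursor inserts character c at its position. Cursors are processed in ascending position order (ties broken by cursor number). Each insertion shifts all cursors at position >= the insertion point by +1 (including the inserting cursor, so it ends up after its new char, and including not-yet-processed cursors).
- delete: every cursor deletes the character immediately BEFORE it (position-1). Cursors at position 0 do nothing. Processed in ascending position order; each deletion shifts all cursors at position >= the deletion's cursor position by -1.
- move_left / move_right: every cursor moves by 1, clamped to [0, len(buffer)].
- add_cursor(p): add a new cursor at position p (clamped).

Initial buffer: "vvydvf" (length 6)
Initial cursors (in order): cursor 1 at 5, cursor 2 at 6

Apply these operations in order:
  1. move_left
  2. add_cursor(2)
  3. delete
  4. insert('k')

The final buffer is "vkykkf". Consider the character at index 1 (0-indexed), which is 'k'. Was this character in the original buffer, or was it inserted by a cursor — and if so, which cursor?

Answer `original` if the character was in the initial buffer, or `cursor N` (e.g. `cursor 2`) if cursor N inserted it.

Answer: cursor 3

Derivation:
After op 1 (move_left): buffer="vvydvf" (len 6), cursors c1@4 c2@5, authorship ......
After op 2 (add_cursor(2)): buffer="vvydvf" (len 6), cursors c3@2 c1@4 c2@5, authorship ......
After op 3 (delete): buffer="vyf" (len 3), cursors c3@1 c1@2 c2@2, authorship ...
After op 4 (insert('k')): buffer="vkykkf" (len 6), cursors c3@2 c1@5 c2@5, authorship .3.12.
Authorship (.=original, N=cursor N): . 3 . 1 2 .
Index 1: author = 3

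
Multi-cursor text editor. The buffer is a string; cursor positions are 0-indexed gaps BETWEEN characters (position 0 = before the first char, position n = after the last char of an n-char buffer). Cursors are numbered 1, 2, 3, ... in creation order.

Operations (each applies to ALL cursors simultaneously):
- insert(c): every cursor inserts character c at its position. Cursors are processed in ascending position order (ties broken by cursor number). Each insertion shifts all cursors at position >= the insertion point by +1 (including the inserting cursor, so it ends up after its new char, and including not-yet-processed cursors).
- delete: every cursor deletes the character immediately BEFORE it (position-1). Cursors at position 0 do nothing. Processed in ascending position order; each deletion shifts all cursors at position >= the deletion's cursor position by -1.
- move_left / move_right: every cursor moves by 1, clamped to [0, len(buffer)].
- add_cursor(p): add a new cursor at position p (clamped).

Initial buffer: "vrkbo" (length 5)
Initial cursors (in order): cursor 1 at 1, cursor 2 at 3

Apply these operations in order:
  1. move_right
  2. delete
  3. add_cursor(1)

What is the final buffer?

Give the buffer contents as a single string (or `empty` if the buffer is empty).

After op 1 (move_right): buffer="vrkbo" (len 5), cursors c1@2 c2@4, authorship .....
After op 2 (delete): buffer="vko" (len 3), cursors c1@1 c2@2, authorship ...
After op 3 (add_cursor(1)): buffer="vko" (len 3), cursors c1@1 c3@1 c2@2, authorship ...

Answer: vko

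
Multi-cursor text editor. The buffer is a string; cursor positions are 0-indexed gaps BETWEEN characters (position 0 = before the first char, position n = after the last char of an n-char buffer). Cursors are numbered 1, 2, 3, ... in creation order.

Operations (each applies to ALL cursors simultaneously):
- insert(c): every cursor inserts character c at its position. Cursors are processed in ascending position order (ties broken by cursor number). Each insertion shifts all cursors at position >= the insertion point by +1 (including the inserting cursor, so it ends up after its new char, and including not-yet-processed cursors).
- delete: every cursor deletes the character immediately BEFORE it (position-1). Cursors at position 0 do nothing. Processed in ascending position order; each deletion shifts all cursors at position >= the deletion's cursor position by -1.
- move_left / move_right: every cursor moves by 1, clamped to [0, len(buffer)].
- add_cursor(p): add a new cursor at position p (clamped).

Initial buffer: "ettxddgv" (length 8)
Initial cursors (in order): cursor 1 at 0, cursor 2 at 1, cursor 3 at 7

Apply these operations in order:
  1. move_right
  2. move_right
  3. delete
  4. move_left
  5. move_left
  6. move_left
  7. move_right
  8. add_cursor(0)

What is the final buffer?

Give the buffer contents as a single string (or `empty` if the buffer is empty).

Answer: exddg

Derivation:
After op 1 (move_right): buffer="ettxddgv" (len 8), cursors c1@1 c2@2 c3@8, authorship ........
After op 2 (move_right): buffer="ettxddgv" (len 8), cursors c1@2 c2@3 c3@8, authorship ........
After op 3 (delete): buffer="exddg" (len 5), cursors c1@1 c2@1 c3@5, authorship .....
After op 4 (move_left): buffer="exddg" (len 5), cursors c1@0 c2@0 c3@4, authorship .....
After op 5 (move_left): buffer="exddg" (len 5), cursors c1@0 c2@0 c3@3, authorship .....
After op 6 (move_left): buffer="exddg" (len 5), cursors c1@0 c2@0 c3@2, authorship .....
After op 7 (move_right): buffer="exddg" (len 5), cursors c1@1 c2@1 c3@3, authorship .....
After op 8 (add_cursor(0)): buffer="exddg" (len 5), cursors c4@0 c1@1 c2@1 c3@3, authorship .....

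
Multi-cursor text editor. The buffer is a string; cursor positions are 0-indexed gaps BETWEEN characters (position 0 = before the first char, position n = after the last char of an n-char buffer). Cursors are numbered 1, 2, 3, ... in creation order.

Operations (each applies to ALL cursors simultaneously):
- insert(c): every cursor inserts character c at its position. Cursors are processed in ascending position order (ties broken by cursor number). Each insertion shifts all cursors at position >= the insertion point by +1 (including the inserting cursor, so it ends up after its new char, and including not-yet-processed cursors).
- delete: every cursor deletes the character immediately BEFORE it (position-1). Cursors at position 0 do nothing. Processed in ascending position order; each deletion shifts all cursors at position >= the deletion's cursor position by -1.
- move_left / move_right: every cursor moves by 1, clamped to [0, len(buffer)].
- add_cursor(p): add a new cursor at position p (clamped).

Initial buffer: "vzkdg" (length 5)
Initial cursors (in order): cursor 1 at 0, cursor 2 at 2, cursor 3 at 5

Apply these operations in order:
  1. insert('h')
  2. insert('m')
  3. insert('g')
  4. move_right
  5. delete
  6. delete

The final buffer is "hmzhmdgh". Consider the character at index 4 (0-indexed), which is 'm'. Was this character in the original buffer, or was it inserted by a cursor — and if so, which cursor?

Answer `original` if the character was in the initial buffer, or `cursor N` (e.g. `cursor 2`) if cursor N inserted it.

After op 1 (insert('h')): buffer="hvzhkdgh" (len 8), cursors c1@1 c2@4 c3@8, authorship 1..2...3
After op 2 (insert('m')): buffer="hmvzhmkdghm" (len 11), cursors c1@2 c2@6 c3@11, authorship 11..22...33
After op 3 (insert('g')): buffer="hmgvzhmgkdghmg" (len 14), cursors c1@3 c2@8 c3@14, authorship 111..222...333
After op 4 (move_right): buffer="hmgvzhmgkdghmg" (len 14), cursors c1@4 c2@9 c3@14, authorship 111..222...333
After op 5 (delete): buffer="hmgzhmgdghm" (len 11), cursors c1@3 c2@7 c3@11, authorship 111.222..33
After op 6 (delete): buffer="hmzhmdgh" (len 8), cursors c1@2 c2@5 c3@8, authorship 11.22..3
Authorship (.=original, N=cursor N): 1 1 . 2 2 . . 3
Index 4: author = 2

Answer: cursor 2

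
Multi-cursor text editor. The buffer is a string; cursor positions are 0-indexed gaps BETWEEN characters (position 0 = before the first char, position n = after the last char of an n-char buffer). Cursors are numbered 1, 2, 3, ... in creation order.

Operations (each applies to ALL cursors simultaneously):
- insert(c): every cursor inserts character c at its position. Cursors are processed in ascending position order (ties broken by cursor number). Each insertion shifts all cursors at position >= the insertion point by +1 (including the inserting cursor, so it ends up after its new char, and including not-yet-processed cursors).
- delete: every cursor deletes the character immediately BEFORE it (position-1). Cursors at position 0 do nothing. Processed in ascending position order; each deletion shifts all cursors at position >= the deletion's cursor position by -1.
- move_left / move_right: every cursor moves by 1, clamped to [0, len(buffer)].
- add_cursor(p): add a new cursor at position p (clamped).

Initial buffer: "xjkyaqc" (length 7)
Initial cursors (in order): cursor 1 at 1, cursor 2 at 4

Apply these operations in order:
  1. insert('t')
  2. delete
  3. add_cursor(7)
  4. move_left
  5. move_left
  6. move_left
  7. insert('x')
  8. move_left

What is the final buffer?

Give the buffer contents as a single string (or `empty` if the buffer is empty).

Answer: xxxjkyxaqc

Derivation:
After op 1 (insert('t')): buffer="xtjkytaqc" (len 9), cursors c1@2 c2@6, authorship .1...2...
After op 2 (delete): buffer="xjkyaqc" (len 7), cursors c1@1 c2@4, authorship .......
After op 3 (add_cursor(7)): buffer="xjkyaqc" (len 7), cursors c1@1 c2@4 c3@7, authorship .......
After op 4 (move_left): buffer="xjkyaqc" (len 7), cursors c1@0 c2@3 c3@6, authorship .......
After op 5 (move_left): buffer="xjkyaqc" (len 7), cursors c1@0 c2@2 c3@5, authorship .......
After op 6 (move_left): buffer="xjkyaqc" (len 7), cursors c1@0 c2@1 c3@4, authorship .......
After op 7 (insert('x')): buffer="xxxjkyxaqc" (len 10), cursors c1@1 c2@3 c3@7, authorship 1.2...3...
After op 8 (move_left): buffer="xxxjkyxaqc" (len 10), cursors c1@0 c2@2 c3@6, authorship 1.2...3...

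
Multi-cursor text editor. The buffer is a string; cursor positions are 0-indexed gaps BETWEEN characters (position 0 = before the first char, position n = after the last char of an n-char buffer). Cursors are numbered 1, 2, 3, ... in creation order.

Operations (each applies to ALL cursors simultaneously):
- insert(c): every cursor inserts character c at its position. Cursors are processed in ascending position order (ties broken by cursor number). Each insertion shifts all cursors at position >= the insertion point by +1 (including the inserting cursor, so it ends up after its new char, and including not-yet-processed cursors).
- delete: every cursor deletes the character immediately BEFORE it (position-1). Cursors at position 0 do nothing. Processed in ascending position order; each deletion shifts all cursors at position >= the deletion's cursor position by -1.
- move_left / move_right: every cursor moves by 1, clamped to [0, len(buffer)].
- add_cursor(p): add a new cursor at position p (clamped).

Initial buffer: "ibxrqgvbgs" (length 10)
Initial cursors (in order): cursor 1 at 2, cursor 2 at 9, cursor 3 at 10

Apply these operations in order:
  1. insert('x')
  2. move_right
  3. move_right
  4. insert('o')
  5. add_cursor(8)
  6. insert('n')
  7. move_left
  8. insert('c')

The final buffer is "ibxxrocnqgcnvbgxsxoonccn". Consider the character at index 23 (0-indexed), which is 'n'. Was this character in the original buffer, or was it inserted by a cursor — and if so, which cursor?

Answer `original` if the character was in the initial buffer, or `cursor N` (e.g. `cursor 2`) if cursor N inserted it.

Answer: cursor 3

Derivation:
After op 1 (insert('x')): buffer="ibxxrqgvbgxsx" (len 13), cursors c1@3 c2@11 c3@13, authorship ..1.......2.3
After op 2 (move_right): buffer="ibxxrqgvbgxsx" (len 13), cursors c1@4 c2@12 c3@13, authorship ..1.......2.3
After op 3 (move_right): buffer="ibxxrqgvbgxsx" (len 13), cursors c1@5 c2@13 c3@13, authorship ..1.......2.3
After op 4 (insert('o')): buffer="ibxxroqgvbgxsxoo" (len 16), cursors c1@6 c2@16 c3@16, authorship ..1..1.....2.323
After op 5 (add_cursor(8)): buffer="ibxxroqgvbgxsxoo" (len 16), cursors c1@6 c4@8 c2@16 c3@16, authorship ..1..1.....2.323
After op 6 (insert('n')): buffer="ibxxronqgnvbgxsxoonn" (len 20), cursors c1@7 c4@10 c2@20 c3@20, authorship ..1..11..4...2.32323
After op 7 (move_left): buffer="ibxxronqgnvbgxsxoonn" (len 20), cursors c1@6 c4@9 c2@19 c3@19, authorship ..1..11..4...2.32323
After op 8 (insert('c')): buffer="ibxxrocnqgcnvbgxsxoonccn" (len 24), cursors c1@7 c4@11 c2@23 c3@23, authorship ..1..111..44...2.3232233
Authorship (.=original, N=cursor N): . . 1 . . 1 1 1 . . 4 4 . . . 2 . 3 2 3 2 2 3 3
Index 23: author = 3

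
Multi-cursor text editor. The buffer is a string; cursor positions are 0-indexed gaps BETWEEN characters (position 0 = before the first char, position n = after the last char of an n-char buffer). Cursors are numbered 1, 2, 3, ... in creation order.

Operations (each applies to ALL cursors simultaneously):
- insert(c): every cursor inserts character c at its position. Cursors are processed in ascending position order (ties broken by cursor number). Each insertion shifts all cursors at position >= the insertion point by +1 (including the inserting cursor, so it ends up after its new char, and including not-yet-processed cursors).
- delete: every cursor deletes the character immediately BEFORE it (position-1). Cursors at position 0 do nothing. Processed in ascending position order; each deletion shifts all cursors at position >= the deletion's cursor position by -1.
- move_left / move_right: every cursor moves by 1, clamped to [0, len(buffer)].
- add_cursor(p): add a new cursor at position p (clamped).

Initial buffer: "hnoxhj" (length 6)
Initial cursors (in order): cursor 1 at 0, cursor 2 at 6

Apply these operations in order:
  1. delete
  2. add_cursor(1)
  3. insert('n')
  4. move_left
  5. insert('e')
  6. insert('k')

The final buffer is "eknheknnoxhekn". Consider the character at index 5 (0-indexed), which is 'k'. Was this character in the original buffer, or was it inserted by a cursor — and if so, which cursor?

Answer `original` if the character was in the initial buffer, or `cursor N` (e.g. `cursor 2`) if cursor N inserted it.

After op 1 (delete): buffer="hnoxh" (len 5), cursors c1@0 c2@5, authorship .....
After op 2 (add_cursor(1)): buffer="hnoxh" (len 5), cursors c1@0 c3@1 c2@5, authorship .....
After op 3 (insert('n')): buffer="nhnnoxhn" (len 8), cursors c1@1 c3@3 c2@8, authorship 1.3....2
After op 4 (move_left): buffer="nhnnoxhn" (len 8), cursors c1@0 c3@2 c2@7, authorship 1.3....2
After op 5 (insert('e')): buffer="enhennoxhen" (len 11), cursors c1@1 c3@4 c2@10, authorship 11.33....22
After op 6 (insert('k')): buffer="eknheknnoxhekn" (len 14), cursors c1@2 c3@6 c2@13, authorship 111.333....222
Authorship (.=original, N=cursor N): 1 1 1 . 3 3 3 . . . . 2 2 2
Index 5: author = 3

Answer: cursor 3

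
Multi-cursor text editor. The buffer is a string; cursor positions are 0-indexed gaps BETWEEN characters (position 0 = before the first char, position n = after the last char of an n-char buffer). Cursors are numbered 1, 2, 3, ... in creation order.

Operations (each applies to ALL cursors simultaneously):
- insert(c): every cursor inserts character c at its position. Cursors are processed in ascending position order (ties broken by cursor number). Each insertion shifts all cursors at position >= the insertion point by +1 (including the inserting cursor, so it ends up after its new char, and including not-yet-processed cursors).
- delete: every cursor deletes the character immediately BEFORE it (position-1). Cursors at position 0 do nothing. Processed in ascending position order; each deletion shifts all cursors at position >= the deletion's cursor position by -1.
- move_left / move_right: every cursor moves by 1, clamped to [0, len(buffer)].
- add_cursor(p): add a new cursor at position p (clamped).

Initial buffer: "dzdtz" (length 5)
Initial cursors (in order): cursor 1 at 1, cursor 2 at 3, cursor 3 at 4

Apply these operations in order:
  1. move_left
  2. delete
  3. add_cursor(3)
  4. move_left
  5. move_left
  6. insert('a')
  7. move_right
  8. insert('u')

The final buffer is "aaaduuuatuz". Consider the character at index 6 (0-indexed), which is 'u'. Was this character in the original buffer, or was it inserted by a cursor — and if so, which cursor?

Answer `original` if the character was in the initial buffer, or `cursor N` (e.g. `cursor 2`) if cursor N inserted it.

Answer: cursor 3

Derivation:
After op 1 (move_left): buffer="dzdtz" (len 5), cursors c1@0 c2@2 c3@3, authorship .....
After op 2 (delete): buffer="dtz" (len 3), cursors c1@0 c2@1 c3@1, authorship ...
After op 3 (add_cursor(3)): buffer="dtz" (len 3), cursors c1@0 c2@1 c3@1 c4@3, authorship ...
After op 4 (move_left): buffer="dtz" (len 3), cursors c1@0 c2@0 c3@0 c4@2, authorship ...
After op 5 (move_left): buffer="dtz" (len 3), cursors c1@0 c2@0 c3@0 c4@1, authorship ...
After op 6 (insert('a')): buffer="aaadatz" (len 7), cursors c1@3 c2@3 c3@3 c4@5, authorship 123.4..
After op 7 (move_right): buffer="aaadatz" (len 7), cursors c1@4 c2@4 c3@4 c4@6, authorship 123.4..
After op 8 (insert('u')): buffer="aaaduuuatuz" (len 11), cursors c1@7 c2@7 c3@7 c4@10, authorship 123.1234.4.
Authorship (.=original, N=cursor N): 1 2 3 . 1 2 3 4 . 4 .
Index 6: author = 3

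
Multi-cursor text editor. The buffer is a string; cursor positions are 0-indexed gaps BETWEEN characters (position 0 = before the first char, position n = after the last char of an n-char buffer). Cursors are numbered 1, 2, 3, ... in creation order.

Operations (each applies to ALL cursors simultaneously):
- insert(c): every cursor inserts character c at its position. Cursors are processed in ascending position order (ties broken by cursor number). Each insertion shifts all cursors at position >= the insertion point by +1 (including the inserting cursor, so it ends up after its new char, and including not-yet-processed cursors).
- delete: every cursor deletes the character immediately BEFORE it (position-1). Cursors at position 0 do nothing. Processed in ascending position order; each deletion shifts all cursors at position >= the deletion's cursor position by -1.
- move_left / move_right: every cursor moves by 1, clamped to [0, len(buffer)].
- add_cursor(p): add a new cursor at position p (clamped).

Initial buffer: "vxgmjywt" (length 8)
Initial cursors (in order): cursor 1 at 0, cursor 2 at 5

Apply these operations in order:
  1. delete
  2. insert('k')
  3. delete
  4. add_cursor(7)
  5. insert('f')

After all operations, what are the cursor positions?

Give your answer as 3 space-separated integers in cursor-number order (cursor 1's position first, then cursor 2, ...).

After op 1 (delete): buffer="vxgmywt" (len 7), cursors c1@0 c2@4, authorship .......
After op 2 (insert('k')): buffer="kvxgmkywt" (len 9), cursors c1@1 c2@6, authorship 1....2...
After op 3 (delete): buffer="vxgmywt" (len 7), cursors c1@0 c2@4, authorship .......
After op 4 (add_cursor(7)): buffer="vxgmywt" (len 7), cursors c1@0 c2@4 c3@7, authorship .......
After op 5 (insert('f')): buffer="fvxgmfywtf" (len 10), cursors c1@1 c2@6 c3@10, authorship 1....2...3

Answer: 1 6 10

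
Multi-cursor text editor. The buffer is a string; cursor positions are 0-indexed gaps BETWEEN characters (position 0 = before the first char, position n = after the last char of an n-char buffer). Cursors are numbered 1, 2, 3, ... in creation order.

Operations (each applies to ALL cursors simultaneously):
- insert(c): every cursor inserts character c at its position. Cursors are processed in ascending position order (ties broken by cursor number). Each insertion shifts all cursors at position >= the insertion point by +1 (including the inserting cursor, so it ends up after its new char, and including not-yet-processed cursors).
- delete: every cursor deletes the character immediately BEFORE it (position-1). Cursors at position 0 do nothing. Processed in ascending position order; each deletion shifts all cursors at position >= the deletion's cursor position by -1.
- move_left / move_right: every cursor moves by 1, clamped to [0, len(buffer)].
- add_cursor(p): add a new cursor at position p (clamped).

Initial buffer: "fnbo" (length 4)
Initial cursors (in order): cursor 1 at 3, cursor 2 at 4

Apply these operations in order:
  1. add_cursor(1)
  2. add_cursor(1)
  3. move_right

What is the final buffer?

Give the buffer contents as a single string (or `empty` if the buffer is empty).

Answer: fnbo

Derivation:
After op 1 (add_cursor(1)): buffer="fnbo" (len 4), cursors c3@1 c1@3 c2@4, authorship ....
After op 2 (add_cursor(1)): buffer="fnbo" (len 4), cursors c3@1 c4@1 c1@3 c2@4, authorship ....
After op 3 (move_right): buffer="fnbo" (len 4), cursors c3@2 c4@2 c1@4 c2@4, authorship ....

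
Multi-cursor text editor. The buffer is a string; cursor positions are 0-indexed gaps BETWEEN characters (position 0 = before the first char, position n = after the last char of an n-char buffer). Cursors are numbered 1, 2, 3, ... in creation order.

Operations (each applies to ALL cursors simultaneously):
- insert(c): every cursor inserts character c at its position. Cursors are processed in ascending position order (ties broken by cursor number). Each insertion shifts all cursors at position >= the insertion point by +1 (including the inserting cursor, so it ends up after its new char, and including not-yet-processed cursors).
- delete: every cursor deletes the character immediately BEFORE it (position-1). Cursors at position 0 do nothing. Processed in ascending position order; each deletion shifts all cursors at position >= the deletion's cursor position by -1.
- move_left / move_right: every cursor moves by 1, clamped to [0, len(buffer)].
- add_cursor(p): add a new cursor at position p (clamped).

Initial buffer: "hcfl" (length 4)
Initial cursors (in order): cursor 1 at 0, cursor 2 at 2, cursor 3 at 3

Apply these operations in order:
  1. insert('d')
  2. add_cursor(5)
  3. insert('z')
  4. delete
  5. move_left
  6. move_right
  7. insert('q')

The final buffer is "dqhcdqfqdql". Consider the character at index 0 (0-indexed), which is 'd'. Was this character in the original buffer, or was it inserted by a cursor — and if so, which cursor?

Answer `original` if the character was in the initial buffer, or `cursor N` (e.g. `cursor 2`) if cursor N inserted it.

After op 1 (insert('d')): buffer="dhcdfdl" (len 7), cursors c1@1 c2@4 c3@6, authorship 1..2.3.
After op 2 (add_cursor(5)): buffer="dhcdfdl" (len 7), cursors c1@1 c2@4 c4@5 c3@6, authorship 1..2.3.
After op 3 (insert('z')): buffer="dzhcdzfzdzl" (len 11), cursors c1@2 c2@6 c4@8 c3@10, authorship 11..22.433.
After op 4 (delete): buffer="dhcdfdl" (len 7), cursors c1@1 c2@4 c4@5 c3@6, authorship 1..2.3.
After op 5 (move_left): buffer="dhcdfdl" (len 7), cursors c1@0 c2@3 c4@4 c3@5, authorship 1..2.3.
After op 6 (move_right): buffer="dhcdfdl" (len 7), cursors c1@1 c2@4 c4@5 c3@6, authorship 1..2.3.
After op 7 (insert('q')): buffer="dqhcdqfqdql" (len 11), cursors c1@2 c2@6 c4@8 c3@10, authorship 11..22.433.
Authorship (.=original, N=cursor N): 1 1 . . 2 2 . 4 3 3 .
Index 0: author = 1

Answer: cursor 1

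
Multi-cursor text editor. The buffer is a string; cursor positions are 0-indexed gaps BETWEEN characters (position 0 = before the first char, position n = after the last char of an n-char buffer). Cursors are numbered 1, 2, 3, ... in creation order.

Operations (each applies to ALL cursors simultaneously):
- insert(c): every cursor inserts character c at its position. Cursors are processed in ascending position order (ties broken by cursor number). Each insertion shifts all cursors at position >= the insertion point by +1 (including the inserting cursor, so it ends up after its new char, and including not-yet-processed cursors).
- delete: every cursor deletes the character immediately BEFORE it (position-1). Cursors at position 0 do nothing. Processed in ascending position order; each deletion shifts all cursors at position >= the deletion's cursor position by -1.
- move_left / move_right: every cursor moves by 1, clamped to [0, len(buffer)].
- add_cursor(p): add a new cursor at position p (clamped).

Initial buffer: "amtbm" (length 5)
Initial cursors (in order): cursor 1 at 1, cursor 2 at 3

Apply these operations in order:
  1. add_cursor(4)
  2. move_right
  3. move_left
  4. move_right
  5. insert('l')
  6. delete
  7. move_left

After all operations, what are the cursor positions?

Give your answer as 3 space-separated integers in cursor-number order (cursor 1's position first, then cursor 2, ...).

After op 1 (add_cursor(4)): buffer="amtbm" (len 5), cursors c1@1 c2@3 c3@4, authorship .....
After op 2 (move_right): buffer="amtbm" (len 5), cursors c1@2 c2@4 c3@5, authorship .....
After op 3 (move_left): buffer="amtbm" (len 5), cursors c1@1 c2@3 c3@4, authorship .....
After op 4 (move_right): buffer="amtbm" (len 5), cursors c1@2 c2@4 c3@5, authorship .....
After op 5 (insert('l')): buffer="amltblml" (len 8), cursors c1@3 c2@6 c3@8, authorship ..1..2.3
After op 6 (delete): buffer="amtbm" (len 5), cursors c1@2 c2@4 c3@5, authorship .....
After op 7 (move_left): buffer="amtbm" (len 5), cursors c1@1 c2@3 c3@4, authorship .....

Answer: 1 3 4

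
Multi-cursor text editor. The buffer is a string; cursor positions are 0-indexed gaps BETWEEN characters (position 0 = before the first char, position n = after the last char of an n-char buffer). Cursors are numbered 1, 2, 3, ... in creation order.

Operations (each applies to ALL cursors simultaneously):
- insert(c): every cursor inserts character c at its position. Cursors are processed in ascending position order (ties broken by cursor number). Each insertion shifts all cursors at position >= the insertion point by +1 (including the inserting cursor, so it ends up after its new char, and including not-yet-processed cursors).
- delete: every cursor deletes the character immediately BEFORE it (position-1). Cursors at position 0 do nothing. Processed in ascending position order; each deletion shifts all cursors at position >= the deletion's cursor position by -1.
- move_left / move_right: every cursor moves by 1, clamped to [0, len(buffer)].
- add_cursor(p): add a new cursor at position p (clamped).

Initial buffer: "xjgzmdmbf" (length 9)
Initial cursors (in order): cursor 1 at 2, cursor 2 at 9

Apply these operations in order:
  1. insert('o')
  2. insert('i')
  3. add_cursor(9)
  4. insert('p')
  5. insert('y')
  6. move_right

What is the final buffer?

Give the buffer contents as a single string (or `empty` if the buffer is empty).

After op 1 (insert('o')): buffer="xjogzmdmbfo" (len 11), cursors c1@3 c2@11, authorship ..1.......2
After op 2 (insert('i')): buffer="xjoigzmdmbfoi" (len 13), cursors c1@4 c2@13, authorship ..11.......22
After op 3 (add_cursor(9)): buffer="xjoigzmdmbfoi" (len 13), cursors c1@4 c3@9 c2@13, authorship ..11.......22
After op 4 (insert('p')): buffer="xjoipgzmdmpbfoip" (len 16), cursors c1@5 c3@11 c2@16, authorship ..111.....3..222
After op 5 (insert('y')): buffer="xjoipygzmdmpybfoipy" (len 19), cursors c1@6 c3@13 c2@19, authorship ..1111.....33..2222
After op 6 (move_right): buffer="xjoipygzmdmpybfoipy" (len 19), cursors c1@7 c3@14 c2@19, authorship ..1111.....33..2222

Answer: xjoipygzmdmpybfoipy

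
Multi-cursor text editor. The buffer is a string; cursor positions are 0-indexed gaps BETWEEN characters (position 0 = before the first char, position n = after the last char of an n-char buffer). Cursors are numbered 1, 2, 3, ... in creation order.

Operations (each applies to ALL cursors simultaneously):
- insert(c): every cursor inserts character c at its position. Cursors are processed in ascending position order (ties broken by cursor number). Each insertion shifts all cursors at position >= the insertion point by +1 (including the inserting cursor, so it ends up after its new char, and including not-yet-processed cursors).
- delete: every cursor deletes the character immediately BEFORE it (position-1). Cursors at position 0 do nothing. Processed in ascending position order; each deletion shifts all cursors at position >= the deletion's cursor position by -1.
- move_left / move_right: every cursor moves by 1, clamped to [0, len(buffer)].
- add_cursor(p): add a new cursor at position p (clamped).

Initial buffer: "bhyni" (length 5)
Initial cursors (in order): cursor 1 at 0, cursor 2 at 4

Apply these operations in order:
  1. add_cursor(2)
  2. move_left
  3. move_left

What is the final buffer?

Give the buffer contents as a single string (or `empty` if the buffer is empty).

Answer: bhyni

Derivation:
After op 1 (add_cursor(2)): buffer="bhyni" (len 5), cursors c1@0 c3@2 c2@4, authorship .....
After op 2 (move_left): buffer="bhyni" (len 5), cursors c1@0 c3@1 c2@3, authorship .....
After op 3 (move_left): buffer="bhyni" (len 5), cursors c1@0 c3@0 c2@2, authorship .....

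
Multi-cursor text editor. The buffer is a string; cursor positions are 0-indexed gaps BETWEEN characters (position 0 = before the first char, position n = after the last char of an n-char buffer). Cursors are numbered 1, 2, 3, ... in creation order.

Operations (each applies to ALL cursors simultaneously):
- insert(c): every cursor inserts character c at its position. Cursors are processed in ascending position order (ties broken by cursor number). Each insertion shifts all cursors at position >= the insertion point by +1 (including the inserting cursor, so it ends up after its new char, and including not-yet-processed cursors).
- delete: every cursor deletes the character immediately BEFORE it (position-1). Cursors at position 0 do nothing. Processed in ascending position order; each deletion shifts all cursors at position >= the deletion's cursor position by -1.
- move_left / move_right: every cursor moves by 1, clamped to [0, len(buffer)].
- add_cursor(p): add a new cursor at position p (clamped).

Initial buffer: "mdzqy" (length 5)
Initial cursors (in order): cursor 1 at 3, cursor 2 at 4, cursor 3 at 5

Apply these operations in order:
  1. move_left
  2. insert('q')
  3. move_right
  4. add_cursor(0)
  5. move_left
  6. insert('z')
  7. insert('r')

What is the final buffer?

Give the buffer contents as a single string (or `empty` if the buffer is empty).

Answer: zrmdqzrzqzrqqzry

Derivation:
After op 1 (move_left): buffer="mdzqy" (len 5), cursors c1@2 c2@3 c3@4, authorship .....
After op 2 (insert('q')): buffer="mdqzqqqy" (len 8), cursors c1@3 c2@5 c3@7, authorship ..1.2.3.
After op 3 (move_right): buffer="mdqzqqqy" (len 8), cursors c1@4 c2@6 c3@8, authorship ..1.2.3.
After op 4 (add_cursor(0)): buffer="mdqzqqqy" (len 8), cursors c4@0 c1@4 c2@6 c3@8, authorship ..1.2.3.
After op 5 (move_left): buffer="mdqzqqqy" (len 8), cursors c4@0 c1@3 c2@5 c3@7, authorship ..1.2.3.
After op 6 (insert('z')): buffer="zmdqzzqzqqzy" (len 12), cursors c4@1 c1@5 c2@8 c3@11, authorship 4..11.22.33.
After op 7 (insert('r')): buffer="zrmdqzrzqzrqqzry" (len 16), cursors c4@2 c1@7 c2@11 c3@15, authorship 44..111.222.333.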